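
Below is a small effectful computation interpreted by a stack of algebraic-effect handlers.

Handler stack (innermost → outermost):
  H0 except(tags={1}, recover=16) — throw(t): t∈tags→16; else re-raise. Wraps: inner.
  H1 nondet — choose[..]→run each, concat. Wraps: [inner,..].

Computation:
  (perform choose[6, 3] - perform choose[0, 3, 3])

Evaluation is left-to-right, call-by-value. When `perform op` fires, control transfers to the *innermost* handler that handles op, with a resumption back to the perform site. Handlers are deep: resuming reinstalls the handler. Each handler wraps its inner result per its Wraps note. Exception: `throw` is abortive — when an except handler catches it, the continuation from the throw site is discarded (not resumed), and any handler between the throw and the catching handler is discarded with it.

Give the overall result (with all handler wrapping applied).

Answer: [6, 3, 3, 3, 0, 0]

Evaluation trace:
choose[6, 3] @ H1
  branch[0] choose=6:
    choose[0, 3, 3] @ H1
      branch[0] choose=0:
        H0 returns 6
        H1 returns [6]
      branch[1] choose=3:
        H0 returns 3
        H1 returns [3]
      branch[2] choose=3:
        H0 returns 3
        H1 returns [3]
  branch[1] choose=3:
    choose[0, 3, 3] @ H1
      branch[0] choose=0:
        H0 returns 3
        H1 returns [3]
      branch[1] choose=3:
        H0 returns 0
        H1 returns [0]
      branch[2] choose=3:
        H0 returns 0
        H1 returns [0]
= [6, 3, 3, 3, 0, 0]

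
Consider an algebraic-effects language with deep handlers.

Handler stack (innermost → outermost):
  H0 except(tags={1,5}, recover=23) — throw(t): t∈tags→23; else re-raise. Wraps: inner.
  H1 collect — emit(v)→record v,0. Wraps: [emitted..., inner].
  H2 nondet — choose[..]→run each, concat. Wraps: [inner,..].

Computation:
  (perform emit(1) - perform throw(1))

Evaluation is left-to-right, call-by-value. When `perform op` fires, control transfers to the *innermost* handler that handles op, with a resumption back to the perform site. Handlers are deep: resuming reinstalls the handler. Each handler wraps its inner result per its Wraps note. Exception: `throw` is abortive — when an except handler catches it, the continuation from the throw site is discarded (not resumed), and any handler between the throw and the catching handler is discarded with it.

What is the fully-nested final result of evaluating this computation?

Step-by-step:
emit(1) @ H1 ⇒ out+=1
throw(1) @ H0 caught ⇒ 23
H1 returns [1, 23]
H2 returns [[1, 23]]
= [[1, 23]]

Answer: [[1, 23]]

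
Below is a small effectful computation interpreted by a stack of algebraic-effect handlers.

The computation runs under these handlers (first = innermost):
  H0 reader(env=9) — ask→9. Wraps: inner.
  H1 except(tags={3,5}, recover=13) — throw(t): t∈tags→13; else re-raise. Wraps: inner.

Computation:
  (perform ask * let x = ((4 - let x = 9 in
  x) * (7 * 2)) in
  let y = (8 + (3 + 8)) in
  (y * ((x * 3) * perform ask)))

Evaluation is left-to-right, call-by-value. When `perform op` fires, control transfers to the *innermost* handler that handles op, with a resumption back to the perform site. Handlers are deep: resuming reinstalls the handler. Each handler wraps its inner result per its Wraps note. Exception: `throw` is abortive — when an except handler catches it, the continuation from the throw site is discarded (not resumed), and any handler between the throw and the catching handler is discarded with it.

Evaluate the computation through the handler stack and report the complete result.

Answer: -323190

Working:
ask @ H0 ⇒ 9
ask @ H0 ⇒ 9
H0 returns -323190
H1 returns -323190
= -323190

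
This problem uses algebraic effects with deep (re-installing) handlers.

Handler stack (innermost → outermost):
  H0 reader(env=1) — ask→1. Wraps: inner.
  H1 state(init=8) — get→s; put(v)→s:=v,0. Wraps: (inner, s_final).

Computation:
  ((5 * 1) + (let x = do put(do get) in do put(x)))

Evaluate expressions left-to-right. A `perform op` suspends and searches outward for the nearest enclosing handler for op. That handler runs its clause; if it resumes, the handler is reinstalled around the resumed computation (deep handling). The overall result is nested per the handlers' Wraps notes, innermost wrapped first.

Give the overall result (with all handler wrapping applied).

Answer: (5, 0)

Working:
get @ H1 ⇒ 8
put(8) @ H1 ⇒ s:=8
put(0) @ H1 ⇒ s:=0
H0 returns 5
H1 returns (5, 0)
= (5, 0)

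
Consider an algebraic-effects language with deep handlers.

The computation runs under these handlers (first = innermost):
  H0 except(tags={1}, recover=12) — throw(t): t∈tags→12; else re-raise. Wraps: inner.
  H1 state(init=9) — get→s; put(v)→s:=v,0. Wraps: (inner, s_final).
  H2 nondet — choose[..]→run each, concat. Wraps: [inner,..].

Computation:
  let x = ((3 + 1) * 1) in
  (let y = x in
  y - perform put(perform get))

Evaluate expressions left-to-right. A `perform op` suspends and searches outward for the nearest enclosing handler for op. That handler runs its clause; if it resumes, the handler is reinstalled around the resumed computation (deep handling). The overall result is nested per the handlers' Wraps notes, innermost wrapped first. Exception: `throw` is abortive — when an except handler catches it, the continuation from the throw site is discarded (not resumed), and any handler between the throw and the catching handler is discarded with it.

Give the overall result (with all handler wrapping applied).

Working:
get @ H1 ⇒ 9
put(9) @ H1 ⇒ s:=9
H0 returns 4
H1 returns (4, 9)
H2 returns [(4, 9)]
= [(4, 9)]

Answer: [(4, 9)]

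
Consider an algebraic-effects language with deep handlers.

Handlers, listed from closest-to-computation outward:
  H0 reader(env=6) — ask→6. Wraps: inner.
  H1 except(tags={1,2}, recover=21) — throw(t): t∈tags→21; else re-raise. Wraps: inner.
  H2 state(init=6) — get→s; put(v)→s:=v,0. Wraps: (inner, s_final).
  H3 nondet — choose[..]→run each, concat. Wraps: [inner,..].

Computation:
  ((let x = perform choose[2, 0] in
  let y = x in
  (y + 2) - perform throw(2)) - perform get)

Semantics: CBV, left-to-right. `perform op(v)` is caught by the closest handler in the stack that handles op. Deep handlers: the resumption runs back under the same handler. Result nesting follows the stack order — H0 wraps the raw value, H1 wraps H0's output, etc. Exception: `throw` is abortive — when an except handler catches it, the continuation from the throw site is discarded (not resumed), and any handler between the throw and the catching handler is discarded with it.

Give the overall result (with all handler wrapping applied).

Answer: [(21, 6), (21, 6)]

Step-by-step:
choose[2, 0] @ H3
  branch[0] choose=2:
    throw(2) @ H1 caught ⇒ 21
    H2 returns (21, 6)
    H3 returns [(21, 6)]
  branch[1] choose=0:
    throw(2) @ H1 caught ⇒ 21
    H2 returns (21, 6)
    H3 returns [(21, 6)]
= [(21, 6), (21, 6)]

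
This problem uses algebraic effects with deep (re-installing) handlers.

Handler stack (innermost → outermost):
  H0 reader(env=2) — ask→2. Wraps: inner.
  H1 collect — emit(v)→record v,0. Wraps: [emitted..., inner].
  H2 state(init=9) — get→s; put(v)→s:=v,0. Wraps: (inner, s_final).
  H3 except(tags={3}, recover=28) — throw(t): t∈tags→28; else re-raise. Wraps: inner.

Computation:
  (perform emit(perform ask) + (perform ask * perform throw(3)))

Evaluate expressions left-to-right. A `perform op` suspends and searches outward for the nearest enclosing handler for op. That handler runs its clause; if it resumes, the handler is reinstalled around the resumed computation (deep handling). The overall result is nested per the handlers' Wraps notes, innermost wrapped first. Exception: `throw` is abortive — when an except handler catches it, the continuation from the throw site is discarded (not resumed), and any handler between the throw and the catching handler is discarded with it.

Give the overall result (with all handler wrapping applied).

Answer: 28

Evaluation trace:
ask @ H0 ⇒ 2
emit(2) @ H1 ⇒ out+=2
ask @ H0 ⇒ 2
throw(3) @ H3 caught ⇒ 28
= 28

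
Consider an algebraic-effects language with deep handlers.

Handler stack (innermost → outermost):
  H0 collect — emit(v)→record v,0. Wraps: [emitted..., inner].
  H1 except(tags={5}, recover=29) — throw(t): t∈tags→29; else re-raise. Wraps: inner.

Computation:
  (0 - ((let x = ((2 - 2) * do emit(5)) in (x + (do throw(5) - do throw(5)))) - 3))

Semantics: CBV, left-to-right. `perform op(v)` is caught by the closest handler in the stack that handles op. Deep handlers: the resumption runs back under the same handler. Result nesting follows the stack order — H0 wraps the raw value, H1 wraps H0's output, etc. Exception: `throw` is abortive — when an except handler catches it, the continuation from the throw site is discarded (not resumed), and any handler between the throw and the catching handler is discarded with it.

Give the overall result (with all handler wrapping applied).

Answer: 29

Step-by-step:
emit(5) @ H0 ⇒ out+=5
throw(5) @ H1 caught ⇒ 29
= 29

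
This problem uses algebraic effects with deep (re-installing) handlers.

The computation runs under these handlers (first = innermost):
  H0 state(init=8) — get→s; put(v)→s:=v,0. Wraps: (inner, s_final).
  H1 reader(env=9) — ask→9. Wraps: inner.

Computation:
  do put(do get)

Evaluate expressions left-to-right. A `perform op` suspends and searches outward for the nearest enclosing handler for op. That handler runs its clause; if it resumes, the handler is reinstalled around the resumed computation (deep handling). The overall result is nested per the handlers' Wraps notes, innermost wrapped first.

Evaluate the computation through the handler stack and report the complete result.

Working:
get @ H0 ⇒ 8
put(8) @ H0 ⇒ s:=8
H0 returns (0, 8)
H1 returns (0, 8)
= (0, 8)

Answer: (0, 8)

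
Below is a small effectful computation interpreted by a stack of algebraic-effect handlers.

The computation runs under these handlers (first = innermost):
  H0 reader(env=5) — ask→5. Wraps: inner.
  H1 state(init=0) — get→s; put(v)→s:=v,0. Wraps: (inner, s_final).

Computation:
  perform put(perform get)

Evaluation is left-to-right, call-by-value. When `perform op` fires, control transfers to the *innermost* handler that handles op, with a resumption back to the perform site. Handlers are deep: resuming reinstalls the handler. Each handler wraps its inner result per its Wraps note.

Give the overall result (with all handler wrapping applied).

Answer: (0, 0)

Evaluation trace:
get @ H1 ⇒ 0
put(0) @ H1 ⇒ s:=0
H0 returns 0
H1 returns (0, 0)
= (0, 0)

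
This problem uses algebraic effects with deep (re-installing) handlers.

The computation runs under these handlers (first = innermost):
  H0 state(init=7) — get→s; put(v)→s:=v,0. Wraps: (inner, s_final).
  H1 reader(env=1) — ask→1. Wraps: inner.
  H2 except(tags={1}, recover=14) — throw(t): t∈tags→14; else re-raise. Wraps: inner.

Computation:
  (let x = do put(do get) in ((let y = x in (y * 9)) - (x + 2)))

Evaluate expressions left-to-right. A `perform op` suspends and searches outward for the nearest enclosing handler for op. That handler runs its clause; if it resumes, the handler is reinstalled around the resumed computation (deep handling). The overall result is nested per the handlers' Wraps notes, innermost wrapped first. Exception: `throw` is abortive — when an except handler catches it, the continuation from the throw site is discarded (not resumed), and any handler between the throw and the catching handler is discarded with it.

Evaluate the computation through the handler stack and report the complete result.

Step-by-step:
get @ H0 ⇒ 7
put(7) @ H0 ⇒ s:=7
H0 returns (-2, 7)
H1 returns (-2, 7)
H2 returns (-2, 7)
= (-2, 7)

Answer: (-2, 7)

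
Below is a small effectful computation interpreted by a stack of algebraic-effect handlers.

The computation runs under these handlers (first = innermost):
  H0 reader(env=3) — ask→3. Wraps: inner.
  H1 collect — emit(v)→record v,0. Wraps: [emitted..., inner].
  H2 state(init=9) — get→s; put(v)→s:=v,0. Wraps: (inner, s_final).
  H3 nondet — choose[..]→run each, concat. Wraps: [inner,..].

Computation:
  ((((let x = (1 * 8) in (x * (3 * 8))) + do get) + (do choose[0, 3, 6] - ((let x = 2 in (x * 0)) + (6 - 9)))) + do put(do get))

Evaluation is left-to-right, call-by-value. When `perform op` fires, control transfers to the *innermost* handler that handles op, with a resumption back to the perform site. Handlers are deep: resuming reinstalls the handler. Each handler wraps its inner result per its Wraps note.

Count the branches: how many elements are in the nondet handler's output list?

Answer: 3

Working:
get @ H2 ⇒ 9
choose[0, 3, 6] @ H3
  branch[0] choose=0:
    get @ H2 ⇒ 9
    put(9) @ H2 ⇒ s:=9
    H0 returns 204
    H1 returns [204]
    H2 returns ([204], 9)
    H3 returns [([204], 9)]
  branch[1] choose=3:
    get @ H2 ⇒ 9
    put(9) @ H2 ⇒ s:=9
    H0 returns 207
    H1 returns [207]
    H2 returns ([207], 9)
    H3 returns [([207], 9)]
  branch[2] choose=6:
    get @ H2 ⇒ 9
    put(9) @ H2 ⇒ s:=9
    H0 returns 210
    H1 returns [210]
    H2 returns ([210], 9)
    H3 returns [([210], 9)]
= [([204], 9), ([207], 9), ([210], 9)]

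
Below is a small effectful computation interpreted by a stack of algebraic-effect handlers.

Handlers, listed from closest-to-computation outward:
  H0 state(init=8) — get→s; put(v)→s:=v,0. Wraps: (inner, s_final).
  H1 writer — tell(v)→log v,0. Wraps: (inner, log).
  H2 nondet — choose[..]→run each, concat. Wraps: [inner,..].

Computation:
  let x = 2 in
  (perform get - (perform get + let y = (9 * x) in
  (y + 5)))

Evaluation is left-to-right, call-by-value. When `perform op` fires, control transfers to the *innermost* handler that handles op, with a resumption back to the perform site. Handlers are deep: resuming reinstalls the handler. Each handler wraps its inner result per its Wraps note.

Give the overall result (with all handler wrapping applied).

Answer: [((-23, 8), ())]

Evaluation trace:
get @ H0 ⇒ 8
get @ H0 ⇒ 8
H0 returns (-23, 8)
H1 returns ((-23, 8), ())
H2 returns [((-23, 8), ())]
= [((-23, 8), ())]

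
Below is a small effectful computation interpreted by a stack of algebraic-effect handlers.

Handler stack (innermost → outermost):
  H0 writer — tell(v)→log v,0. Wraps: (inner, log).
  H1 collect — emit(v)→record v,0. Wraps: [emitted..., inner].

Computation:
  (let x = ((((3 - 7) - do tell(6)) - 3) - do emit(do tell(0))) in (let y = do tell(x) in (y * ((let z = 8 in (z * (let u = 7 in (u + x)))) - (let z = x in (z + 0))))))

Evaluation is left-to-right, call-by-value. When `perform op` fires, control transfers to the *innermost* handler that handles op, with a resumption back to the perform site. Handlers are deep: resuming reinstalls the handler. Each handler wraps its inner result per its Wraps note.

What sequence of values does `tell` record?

Step-by-step:
tell(6) @ H0 ⇒ log+=6
tell(0) @ H0 ⇒ log+=0
emit(0) @ H1 ⇒ out+=0
tell(-7) @ H0 ⇒ log+=-7
H0 returns (0, (6, 0, -7))
H1 returns [0, (0, (6, 0, -7))]
= [0, (0, (6, 0, -7))]

Answer: (6, 0, -7)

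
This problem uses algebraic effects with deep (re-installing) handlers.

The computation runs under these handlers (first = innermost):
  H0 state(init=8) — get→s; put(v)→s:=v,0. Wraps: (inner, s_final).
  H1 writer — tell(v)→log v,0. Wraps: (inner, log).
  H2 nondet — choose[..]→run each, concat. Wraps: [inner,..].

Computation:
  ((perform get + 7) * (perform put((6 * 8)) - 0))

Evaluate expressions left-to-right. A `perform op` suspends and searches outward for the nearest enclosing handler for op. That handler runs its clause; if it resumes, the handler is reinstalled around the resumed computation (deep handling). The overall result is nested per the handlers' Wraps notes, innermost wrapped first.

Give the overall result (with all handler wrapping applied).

Working:
get @ H0 ⇒ 8
put(48) @ H0 ⇒ s:=48
H0 returns (0, 48)
H1 returns ((0, 48), ())
H2 returns [((0, 48), ())]
= [((0, 48), ())]

Answer: [((0, 48), ())]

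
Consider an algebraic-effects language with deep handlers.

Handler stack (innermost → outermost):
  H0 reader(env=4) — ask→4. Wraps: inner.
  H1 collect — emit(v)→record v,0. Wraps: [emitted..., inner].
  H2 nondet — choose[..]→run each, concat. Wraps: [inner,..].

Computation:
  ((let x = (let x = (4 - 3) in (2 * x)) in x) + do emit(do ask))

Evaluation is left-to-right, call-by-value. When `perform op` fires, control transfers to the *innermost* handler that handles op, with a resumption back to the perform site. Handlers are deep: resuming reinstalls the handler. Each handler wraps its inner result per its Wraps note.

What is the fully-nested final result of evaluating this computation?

Working:
ask @ H0 ⇒ 4
emit(4) @ H1 ⇒ out+=4
H0 returns 2
H1 returns [4, 2]
H2 returns [[4, 2]]
= [[4, 2]]

Answer: [[4, 2]]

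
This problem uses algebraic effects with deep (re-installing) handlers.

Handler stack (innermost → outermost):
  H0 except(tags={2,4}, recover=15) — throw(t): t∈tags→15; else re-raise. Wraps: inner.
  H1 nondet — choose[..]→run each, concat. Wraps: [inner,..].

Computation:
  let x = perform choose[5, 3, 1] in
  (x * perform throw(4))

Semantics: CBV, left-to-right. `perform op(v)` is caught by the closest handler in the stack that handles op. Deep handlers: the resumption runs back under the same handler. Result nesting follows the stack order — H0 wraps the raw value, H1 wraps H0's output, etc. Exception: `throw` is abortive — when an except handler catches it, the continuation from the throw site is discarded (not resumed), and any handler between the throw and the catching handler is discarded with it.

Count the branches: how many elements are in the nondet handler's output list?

Answer: 3

Step-by-step:
choose[5, 3, 1] @ H1
  branch[0] choose=5:
    throw(4) @ H0 caught ⇒ 15
    H1 returns [15]
  branch[1] choose=3:
    throw(4) @ H0 caught ⇒ 15
    H1 returns [15]
  branch[2] choose=1:
    throw(4) @ H0 caught ⇒ 15
    H1 returns [15]
= [15, 15, 15]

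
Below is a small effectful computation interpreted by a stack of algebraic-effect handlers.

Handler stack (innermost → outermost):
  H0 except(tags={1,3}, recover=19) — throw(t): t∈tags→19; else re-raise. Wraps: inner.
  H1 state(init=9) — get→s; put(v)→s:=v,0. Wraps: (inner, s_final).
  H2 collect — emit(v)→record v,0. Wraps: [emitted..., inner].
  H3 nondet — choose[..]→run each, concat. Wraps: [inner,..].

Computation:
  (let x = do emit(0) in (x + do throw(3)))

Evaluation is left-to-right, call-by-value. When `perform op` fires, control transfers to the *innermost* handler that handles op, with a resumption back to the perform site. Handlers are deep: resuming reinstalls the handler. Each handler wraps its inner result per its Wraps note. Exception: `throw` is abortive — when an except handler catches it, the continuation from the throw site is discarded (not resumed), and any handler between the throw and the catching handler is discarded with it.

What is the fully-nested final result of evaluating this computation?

Working:
emit(0) @ H2 ⇒ out+=0
throw(3) @ H0 caught ⇒ 19
H1 returns (19, 9)
H2 returns [0, (19, 9)]
H3 returns [[0, (19, 9)]]
= [[0, (19, 9)]]

Answer: [[0, (19, 9)]]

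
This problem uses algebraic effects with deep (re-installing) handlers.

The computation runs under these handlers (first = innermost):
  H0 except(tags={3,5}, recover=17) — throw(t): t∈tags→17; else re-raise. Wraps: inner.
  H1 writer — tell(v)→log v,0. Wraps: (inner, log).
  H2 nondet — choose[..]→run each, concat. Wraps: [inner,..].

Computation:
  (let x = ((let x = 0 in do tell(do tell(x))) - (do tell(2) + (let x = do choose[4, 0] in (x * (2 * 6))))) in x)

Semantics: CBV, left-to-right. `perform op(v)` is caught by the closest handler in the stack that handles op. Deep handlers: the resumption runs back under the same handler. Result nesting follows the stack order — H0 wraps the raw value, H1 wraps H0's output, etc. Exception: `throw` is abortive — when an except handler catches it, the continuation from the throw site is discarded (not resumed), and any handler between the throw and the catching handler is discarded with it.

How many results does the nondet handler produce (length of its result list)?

Evaluation trace:
tell(0) @ H1 ⇒ log+=0
tell(0) @ H1 ⇒ log+=0
tell(2) @ H1 ⇒ log+=2
choose[4, 0] @ H2
  branch[0] choose=4:
    H0 returns -48
    H1 returns (-48, (0, 0, 2))
    H2 returns [(-48, (0, 0, 2))]
  branch[1] choose=0:
    H0 returns 0
    H1 returns (0, (0, 0, 2))
    H2 returns [(0, (0, 0, 2))]
= [(-48, (0, 0, 2)), (0, (0, 0, 2))]

Answer: 2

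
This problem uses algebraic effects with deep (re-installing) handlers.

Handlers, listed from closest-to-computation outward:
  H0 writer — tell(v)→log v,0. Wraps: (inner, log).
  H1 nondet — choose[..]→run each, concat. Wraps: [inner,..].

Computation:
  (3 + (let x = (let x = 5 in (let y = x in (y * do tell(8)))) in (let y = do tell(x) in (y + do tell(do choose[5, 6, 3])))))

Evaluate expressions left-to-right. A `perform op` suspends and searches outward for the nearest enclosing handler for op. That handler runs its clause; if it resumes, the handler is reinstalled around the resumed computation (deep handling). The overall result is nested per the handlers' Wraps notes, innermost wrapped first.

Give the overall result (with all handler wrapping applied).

Step-by-step:
tell(8) @ H0 ⇒ log+=8
tell(0) @ H0 ⇒ log+=0
choose[5, 6, 3] @ H1
  branch[0] choose=5:
    tell(5) @ H0 ⇒ log+=5
    H0 returns (3, (8, 0, 5))
    H1 returns [(3, (8, 0, 5))]
  branch[1] choose=6:
    tell(6) @ H0 ⇒ log+=6
    H0 returns (3, (8, 0, 6))
    H1 returns [(3, (8, 0, 6))]
  branch[2] choose=3:
    tell(3) @ H0 ⇒ log+=3
    H0 returns (3, (8, 0, 3))
    H1 returns [(3, (8, 0, 3))]
= [(3, (8, 0, 5)), (3, (8, 0, 6)), (3, (8, 0, 3))]

Answer: [(3, (8, 0, 5)), (3, (8, 0, 6)), (3, (8, 0, 3))]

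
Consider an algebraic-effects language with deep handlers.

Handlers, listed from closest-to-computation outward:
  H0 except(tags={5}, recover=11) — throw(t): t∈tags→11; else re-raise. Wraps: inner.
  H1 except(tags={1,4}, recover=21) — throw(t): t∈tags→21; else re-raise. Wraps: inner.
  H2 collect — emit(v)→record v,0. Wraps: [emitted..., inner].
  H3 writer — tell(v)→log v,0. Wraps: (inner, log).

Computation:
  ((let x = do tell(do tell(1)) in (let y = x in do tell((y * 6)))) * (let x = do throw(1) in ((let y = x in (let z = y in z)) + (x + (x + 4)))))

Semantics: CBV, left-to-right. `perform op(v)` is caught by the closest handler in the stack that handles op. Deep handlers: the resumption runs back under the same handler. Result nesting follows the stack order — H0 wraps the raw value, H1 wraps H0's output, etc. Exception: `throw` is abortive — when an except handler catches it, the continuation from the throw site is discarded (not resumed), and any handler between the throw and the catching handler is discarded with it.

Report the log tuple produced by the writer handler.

Answer: (1, 0, 0)

Evaluation trace:
tell(1) @ H3 ⇒ log+=1
tell(0) @ H3 ⇒ log+=0
tell(0) @ H3 ⇒ log+=0
throw(1) @ H0 re-raised
throw(1) @ H1 caught ⇒ 21
H2 returns [21]
H3 returns ([21], (1, 0, 0))
= ([21], (1, 0, 0))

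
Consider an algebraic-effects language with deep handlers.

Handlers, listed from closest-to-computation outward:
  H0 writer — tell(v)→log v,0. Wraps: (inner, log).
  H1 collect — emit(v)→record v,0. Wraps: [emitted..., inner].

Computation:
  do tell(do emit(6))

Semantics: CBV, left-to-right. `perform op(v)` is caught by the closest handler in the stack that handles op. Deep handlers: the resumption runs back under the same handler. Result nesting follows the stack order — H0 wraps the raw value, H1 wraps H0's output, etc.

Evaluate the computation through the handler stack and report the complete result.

Step-by-step:
emit(6) @ H1 ⇒ out+=6
tell(0) @ H0 ⇒ log+=0
H0 returns (0, (0))
H1 returns [6, (0, (0))]
= [6, (0, (0))]

Answer: [6, (0, (0))]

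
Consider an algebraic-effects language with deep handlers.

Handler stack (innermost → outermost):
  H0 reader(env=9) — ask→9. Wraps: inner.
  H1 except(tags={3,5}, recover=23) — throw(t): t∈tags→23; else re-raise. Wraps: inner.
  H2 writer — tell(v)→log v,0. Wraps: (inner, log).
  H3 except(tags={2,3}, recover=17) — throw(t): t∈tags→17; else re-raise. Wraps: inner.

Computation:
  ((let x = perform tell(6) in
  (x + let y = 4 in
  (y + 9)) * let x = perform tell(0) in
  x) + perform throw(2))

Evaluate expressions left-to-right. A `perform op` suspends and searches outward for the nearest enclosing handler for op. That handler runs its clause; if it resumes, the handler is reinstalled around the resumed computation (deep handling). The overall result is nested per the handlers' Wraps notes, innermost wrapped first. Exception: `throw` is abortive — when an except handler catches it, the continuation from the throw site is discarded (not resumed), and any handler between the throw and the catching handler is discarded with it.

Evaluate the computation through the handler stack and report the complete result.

Evaluation trace:
tell(6) @ H2 ⇒ log+=6
tell(0) @ H2 ⇒ log+=0
throw(2) @ H1 re-raised
throw(2) @ H3 caught ⇒ 17
= 17

Answer: 17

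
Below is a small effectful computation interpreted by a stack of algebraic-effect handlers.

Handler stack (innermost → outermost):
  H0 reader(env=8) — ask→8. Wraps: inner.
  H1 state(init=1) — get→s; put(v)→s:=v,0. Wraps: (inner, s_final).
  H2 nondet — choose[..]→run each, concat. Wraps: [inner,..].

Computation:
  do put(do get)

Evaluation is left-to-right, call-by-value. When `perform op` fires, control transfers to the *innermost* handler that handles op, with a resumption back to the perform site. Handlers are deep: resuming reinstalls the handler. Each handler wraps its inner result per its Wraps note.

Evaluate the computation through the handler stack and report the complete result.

Evaluation trace:
get @ H1 ⇒ 1
put(1) @ H1 ⇒ s:=1
H0 returns 0
H1 returns (0, 1)
H2 returns [(0, 1)]
= [(0, 1)]

Answer: [(0, 1)]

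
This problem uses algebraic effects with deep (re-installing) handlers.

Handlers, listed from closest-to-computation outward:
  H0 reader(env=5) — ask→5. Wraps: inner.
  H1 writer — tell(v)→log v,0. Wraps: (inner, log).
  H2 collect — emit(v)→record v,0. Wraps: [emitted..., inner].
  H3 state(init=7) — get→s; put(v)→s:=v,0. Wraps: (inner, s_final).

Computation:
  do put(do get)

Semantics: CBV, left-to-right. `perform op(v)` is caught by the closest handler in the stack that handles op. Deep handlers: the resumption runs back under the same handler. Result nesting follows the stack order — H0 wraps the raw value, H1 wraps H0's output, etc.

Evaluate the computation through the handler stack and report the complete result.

Answer: ([(0, ())], 7)

Evaluation trace:
get @ H3 ⇒ 7
put(7) @ H3 ⇒ s:=7
H0 returns 0
H1 returns (0, ())
H2 returns [(0, ())]
H3 returns ([(0, ())], 7)
= ([(0, ())], 7)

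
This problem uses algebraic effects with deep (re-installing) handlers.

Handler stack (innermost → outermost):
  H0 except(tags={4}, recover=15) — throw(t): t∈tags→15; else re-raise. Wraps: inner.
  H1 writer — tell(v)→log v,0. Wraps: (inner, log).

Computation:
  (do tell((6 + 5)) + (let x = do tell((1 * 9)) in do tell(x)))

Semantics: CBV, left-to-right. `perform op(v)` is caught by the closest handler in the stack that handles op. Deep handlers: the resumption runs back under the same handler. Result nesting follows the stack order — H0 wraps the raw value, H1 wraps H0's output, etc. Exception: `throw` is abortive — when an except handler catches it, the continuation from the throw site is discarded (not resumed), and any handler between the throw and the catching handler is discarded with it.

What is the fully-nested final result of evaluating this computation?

Evaluation trace:
tell(11) @ H1 ⇒ log+=11
tell(9) @ H1 ⇒ log+=9
tell(0) @ H1 ⇒ log+=0
H0 returns 0
H1 returns (0, (11, 9, 0))
= (0, (11, 9, 0))

Answer: (0, (11, 9, 0))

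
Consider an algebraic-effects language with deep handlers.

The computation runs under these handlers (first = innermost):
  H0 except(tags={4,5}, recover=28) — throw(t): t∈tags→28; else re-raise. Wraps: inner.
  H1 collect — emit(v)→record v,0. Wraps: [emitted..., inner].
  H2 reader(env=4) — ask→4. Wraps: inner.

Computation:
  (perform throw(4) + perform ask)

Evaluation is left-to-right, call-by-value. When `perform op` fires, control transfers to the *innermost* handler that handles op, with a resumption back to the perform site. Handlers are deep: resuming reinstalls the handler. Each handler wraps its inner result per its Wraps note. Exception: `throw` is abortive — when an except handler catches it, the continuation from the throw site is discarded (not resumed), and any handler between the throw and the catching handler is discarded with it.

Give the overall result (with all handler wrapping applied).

Step-by-step:
throw(4) @ H0 caught ⇒ 28
H1 returns [28]
H2 returns [28]
= [28]

Answer: [28]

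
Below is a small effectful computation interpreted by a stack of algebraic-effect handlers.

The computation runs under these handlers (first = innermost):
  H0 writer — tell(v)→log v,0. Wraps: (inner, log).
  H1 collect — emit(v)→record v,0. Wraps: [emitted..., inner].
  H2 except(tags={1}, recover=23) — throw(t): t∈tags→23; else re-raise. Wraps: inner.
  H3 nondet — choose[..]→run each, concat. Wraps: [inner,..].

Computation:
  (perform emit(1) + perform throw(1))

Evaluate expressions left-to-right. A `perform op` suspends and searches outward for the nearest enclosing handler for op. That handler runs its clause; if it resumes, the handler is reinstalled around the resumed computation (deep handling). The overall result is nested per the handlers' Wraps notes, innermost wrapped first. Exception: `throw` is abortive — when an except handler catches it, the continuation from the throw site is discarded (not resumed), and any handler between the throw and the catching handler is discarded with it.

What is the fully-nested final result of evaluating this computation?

Evaluation trace:
emit(1) @ H1 ⇒ out+=1
throw(1) @ H2 caught ⇒ 23
H3 returns [23]
= [23]

Answer: [23]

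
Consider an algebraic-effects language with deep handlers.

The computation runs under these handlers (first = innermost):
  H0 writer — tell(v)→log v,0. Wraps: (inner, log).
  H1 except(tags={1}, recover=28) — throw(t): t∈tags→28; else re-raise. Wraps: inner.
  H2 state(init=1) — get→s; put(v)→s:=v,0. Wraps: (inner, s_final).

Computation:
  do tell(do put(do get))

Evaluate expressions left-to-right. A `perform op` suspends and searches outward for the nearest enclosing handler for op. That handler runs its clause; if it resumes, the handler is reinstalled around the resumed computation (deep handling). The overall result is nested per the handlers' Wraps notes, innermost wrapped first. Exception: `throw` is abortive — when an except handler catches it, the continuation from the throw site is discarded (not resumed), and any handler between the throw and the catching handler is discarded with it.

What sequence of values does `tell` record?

Answer: (0)

Working:
get @ H2 ⇒ 1
put(1) @ H2 ⇒ s:=1
tell(0) @ H0 ⇒ log+=0
H0 returns (0, (0))
H1 returns (0, (0))
H2 returns ((0, (0)), 1)
= ((0, (0)), 1)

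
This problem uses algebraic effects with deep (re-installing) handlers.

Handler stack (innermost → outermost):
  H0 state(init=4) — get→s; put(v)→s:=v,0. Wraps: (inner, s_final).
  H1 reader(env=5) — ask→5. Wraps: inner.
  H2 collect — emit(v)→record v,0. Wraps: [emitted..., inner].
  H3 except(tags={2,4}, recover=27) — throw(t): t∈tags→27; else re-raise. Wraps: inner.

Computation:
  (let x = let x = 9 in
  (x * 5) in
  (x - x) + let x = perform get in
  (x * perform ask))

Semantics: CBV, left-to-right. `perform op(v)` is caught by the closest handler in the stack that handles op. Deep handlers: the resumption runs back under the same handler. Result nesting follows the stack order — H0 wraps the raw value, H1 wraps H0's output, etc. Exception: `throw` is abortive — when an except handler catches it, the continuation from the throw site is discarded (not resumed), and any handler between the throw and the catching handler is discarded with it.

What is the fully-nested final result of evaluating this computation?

Answer: [(20, 4)]

Evaluation trace:
get @ H0 ⇒ 4
ask @ H1 ⇒ 5
H0 returns (20, 4)
H1 returns (20, 4)
H2 returns [(20, 4)]
H3 returns [(20, 4)]
= [(20, 4)]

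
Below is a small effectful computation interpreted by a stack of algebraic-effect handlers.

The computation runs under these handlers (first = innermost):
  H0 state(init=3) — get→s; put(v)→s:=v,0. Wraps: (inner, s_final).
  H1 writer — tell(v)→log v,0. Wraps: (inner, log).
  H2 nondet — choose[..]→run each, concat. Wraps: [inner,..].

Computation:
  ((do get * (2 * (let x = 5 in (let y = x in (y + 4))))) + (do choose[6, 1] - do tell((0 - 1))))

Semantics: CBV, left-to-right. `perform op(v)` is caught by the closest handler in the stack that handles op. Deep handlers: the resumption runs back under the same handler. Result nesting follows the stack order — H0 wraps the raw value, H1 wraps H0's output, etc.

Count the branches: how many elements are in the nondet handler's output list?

Answer: 2

Step-by-step:
get @ H0 ⇒ 3
choose[6, 1] @ H2
  branch[0] choose=6:
    tell(-1) @ H1 ⇒ log+=-1
    H0 returns (60, 3)
    H1 returns ((60, 3), (-1))
    H2 returns [((60, 3), (-1))]
  branch[1] choose=1:
    tell(-1) @ H1 ⇒ log+=-1
    H0 returns (55, 3)
    H1 returns ((55, 3), (-1))
    H2 returns [((55, 3), (-1))]
= [((60, 3), (-1)), ((55, 3), (-1))]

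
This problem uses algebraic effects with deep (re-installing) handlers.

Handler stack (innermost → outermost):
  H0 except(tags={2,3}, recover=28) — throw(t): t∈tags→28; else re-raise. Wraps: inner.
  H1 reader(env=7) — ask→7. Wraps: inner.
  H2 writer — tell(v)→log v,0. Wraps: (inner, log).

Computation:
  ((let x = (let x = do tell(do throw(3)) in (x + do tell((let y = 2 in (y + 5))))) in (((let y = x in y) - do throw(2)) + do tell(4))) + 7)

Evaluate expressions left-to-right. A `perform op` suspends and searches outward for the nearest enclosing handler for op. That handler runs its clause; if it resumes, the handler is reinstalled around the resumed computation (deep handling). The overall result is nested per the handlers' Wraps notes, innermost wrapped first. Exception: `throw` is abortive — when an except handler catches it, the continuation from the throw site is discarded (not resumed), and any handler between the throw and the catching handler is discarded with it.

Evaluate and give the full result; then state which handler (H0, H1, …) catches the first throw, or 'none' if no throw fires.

Answer: (28, ()) ; first throw caught by: H0

Evaluation trace:
throw(3) @ H0 caught ⇒ 28
H1 returns 28
H2 returns (28, ())
= (28, ())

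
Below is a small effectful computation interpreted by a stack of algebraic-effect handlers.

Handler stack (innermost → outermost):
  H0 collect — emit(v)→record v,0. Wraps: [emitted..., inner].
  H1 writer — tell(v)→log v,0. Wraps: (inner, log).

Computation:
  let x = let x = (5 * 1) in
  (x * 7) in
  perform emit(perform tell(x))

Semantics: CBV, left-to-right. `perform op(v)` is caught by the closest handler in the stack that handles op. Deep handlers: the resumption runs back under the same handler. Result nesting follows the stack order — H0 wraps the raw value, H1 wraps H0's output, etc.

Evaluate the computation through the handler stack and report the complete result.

Answer: ([0, 0], (35))

Working:
tell(35) @ H1 ⇒ log+=35
emit(0) @ H0 ⇒ out+=0
H0 returns [0, 0]
H1 returns ([0, 0], (35))
= ([0, 0], (35))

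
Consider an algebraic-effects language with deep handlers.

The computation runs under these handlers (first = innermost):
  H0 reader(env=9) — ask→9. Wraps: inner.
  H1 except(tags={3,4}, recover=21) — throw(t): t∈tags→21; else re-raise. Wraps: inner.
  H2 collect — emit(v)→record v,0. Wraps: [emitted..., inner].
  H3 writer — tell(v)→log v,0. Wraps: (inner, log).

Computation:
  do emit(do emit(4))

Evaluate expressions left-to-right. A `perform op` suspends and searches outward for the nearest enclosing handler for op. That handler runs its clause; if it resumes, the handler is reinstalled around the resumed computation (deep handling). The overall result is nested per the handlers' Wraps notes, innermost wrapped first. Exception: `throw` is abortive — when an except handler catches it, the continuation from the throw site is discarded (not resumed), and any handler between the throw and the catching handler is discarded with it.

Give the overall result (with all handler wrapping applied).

Step-by-step:
emit(4) @ H2 ⇒ out+=4
emit(0) @ H2 ⇒ out+=0
H0 returns 0
H1 returns 0
H2 returns [4, 0, 0]
H3 returns ([4, 0, 0], ())
= ([4, 0, 0], ())

Answer: ([4, 0, 0], ())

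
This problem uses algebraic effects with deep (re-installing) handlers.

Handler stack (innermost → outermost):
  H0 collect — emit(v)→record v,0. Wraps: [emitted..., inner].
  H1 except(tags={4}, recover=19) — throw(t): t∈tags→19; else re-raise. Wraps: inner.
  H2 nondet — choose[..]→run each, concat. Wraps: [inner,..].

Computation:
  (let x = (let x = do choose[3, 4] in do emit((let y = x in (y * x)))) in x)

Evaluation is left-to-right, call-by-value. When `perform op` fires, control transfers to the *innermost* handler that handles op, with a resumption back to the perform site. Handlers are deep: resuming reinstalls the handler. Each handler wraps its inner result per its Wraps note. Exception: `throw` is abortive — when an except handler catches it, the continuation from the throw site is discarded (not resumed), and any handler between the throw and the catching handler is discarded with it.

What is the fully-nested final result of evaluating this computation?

Working:
choose[3, 4] @ H2
  branch[0] choose=3:
    emit(9) @ H0 ⇒ out+=9
    H0 returns [9, 0]
    H1 returns [9, 0]
    H2 returns [[9, 0]]
  branch[1] choose=4:
    emit(16) @ H0 ⇒ out+=16
    H0 returns [16, 0]
    H1 returns [16, 0]
    H2 returns [[16, 0]]
= [[9, 0], [16, 0]]

Answer: [[9, 0], [16, 0]]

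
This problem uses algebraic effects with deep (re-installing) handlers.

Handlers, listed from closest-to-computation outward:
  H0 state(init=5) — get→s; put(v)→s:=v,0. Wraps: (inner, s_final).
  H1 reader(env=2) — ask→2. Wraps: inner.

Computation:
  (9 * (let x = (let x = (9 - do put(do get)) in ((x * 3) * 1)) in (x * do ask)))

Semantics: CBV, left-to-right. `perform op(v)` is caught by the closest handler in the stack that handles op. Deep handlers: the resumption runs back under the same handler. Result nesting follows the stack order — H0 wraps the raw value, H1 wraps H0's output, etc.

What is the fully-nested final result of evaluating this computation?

Answer: (486, 5)

Working:
get @ H0 ⇒ 5
put(5) @ H0 ⇒ s:=5
ask @ H1 ⇒ 2
H0 returns (486, 5)
H1 returns (486, 5)
= (486, 5)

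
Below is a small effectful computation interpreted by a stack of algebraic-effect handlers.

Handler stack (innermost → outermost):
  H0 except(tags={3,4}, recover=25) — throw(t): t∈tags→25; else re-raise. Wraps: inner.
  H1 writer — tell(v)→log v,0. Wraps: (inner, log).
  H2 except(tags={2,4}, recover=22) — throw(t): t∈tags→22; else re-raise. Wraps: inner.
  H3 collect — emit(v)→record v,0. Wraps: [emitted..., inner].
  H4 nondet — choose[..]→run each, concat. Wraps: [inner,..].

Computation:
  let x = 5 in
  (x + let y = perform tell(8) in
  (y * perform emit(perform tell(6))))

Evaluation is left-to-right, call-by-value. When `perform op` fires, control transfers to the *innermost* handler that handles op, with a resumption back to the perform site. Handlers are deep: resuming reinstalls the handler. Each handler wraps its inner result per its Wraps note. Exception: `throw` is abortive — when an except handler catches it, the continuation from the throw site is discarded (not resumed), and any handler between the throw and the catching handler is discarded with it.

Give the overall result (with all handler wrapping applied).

Answer: [[0, (5, (8, 6))]]

Step-by-step:
tell(8) @ H1 ⇒ log+=8
tell(6) @ H1 ⇒ log+=6
emit(0) @ H3 ⇒ out+=0
H0 returns 5
H1 returns (5, (8, 6))
H2 returns (5, (8, 6))
H3 returns [0, (5, (8, 6))]
H4 returns [[0, (5, (8, 6))]]
= [[0, (5, (8, 6))]]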